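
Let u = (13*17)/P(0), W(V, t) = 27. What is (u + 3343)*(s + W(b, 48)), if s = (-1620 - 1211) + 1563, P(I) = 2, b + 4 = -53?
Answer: -8571587/2 ≈ -4.2858e+6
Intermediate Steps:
b = -57 (b = -4 - 53 = -57)
u = 221/2 (u = (13*17)/2 = 221*(½) = 221/2 ≈ 110.50)
s = -1268 (s = -2831 + 1563 = -1268)
(u + 3343)*(s + W(b, 48)) = (221/2 + 3343)*(-1268 + 27) = (6907/2)*(-1241) = -8571587/2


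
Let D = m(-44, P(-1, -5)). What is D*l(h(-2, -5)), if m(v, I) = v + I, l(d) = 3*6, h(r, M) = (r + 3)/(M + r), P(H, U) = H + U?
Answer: -900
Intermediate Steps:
h(r, M) = (3 + r)/(M + r)
l(d) = 18
m(v, I) = I + v
D = -50 (D = (-1 - 5) - 44 = -6 - 44 = -50)
D*l(h(-2, -5)) = -50*18 = -900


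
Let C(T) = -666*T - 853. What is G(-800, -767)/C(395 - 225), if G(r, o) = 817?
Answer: -817/114073 ≈ -0.0071621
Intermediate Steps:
C(T) = -853 - 666*T
G(-800, -767)/C(395 - 225) = 817/(-853 - 666*(395 - 225)) = 817/(-853 - 666*170) = 817/(-853 - 113220) = 817/(-114073) = 817*(-1/114073) = -817/114073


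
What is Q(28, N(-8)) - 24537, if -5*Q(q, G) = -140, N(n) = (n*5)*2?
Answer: -24509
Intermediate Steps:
N(n) = 10*n (N(n) = (5*n)*2 = 10*n)
Q(q, G) = 28 (Q(q, G) = -⅕*(-140) = 28)
Q(28, N(-8)) - 24537 = 28 - 24537 = -24509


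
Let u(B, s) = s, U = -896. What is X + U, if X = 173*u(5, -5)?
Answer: -1761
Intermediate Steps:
X = -865 (X = 173*(-5) = -865)
X + U = -865 - 896 = -1761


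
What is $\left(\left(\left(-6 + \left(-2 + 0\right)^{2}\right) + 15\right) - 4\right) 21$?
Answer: $189$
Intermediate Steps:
$\left(\left(\left(-6 + \left(-2 + 0\right)^{2}\right) + 15\right) - 4\right) 21 = \left(\left(\left(-6 + \left(-2\right)^{2}\right) + 15\right) - 4\right) 21 = \left(\left(\left(-6 + 4\right) + 15\right) - 4\right) 21 = \left(\left(-2 + 15\right) - 4\right) 21 = \left(13 - 4\right) 21 = 9 \cdot 21 = 189$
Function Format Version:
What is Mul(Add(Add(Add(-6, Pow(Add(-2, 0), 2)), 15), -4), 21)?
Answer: 189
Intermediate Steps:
Mul(Add(Add(Add(-6, Pow(Add(-2, 0), 2)), 15), -4), 21) = Mul(Add(Add(Add(-6, Pow(-2, 2)), 15), -4), 21) = Mul(Add(Add(Add(-6, 4), 15), -4), 21) = Mul(Add(Add(-2, 15), -4), 21) = Mul(Add(13, -4), 21) = Mul(9, 21) = 189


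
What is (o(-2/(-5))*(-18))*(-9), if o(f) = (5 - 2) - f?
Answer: 2106/5 ≈ 421.20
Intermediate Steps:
o(f) = 3 - f
(o(-2/(-5))*(-18))*(-9) = ((3 - (-2)/(-5))*(-18))*(-9) = ((3 - (-2)*(-1)/5)*(-18))*(-9) = ((3 - 1*⅖)*(-18))*(-9) = ((3 - ⅖)*(-18))*(-9) = ((13/5)*(-18))*(-9) = -234/5*(-9) = 2106/5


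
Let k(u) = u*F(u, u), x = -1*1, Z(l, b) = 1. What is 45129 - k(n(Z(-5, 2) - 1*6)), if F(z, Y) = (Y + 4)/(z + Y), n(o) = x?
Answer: 90255/2 ≈ 45128.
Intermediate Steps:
x = -1
n(o) = -1
F(z, Y) = (4 + Y)/(Y + z)
k(u) = 2 + u/2 (k(u) = u*((4 + u)/(u + u)) = u*((4 + u)/((2*u))) = u*((1/(2*u))*(4 + u)) = u*((4 + u)/(2*u)) = 2 + u/2)
45129 - k(n(Z(-5, 2) - 1*6)) = 45129 - (2 + (½)*(-1)) = 45129 - (2 - ½) = 45129 - 1*3/2 = 45129 - 3/2 = 90255/2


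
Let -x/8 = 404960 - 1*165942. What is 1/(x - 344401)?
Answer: -1/2256545 ≈ -4.4316e-7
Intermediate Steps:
x = -1912144 (x = -8*(404960 - 1*165942) = -8*(404960 - 165942) = -8*239018 = -1912144)
1/(x - 344401) = 1/(-1912144 - 344401) = 1/(-2256545) = -1/2256545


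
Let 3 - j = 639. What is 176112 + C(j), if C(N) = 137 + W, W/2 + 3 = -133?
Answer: 175977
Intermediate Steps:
W = -272 (W = -6 + 2*(-133) = -6 - 266 = -272)
j = -636 (j = 3 - 1*639 = 3 - 639 = -636)
C(N) = -135 (C(N) = 137 - 272 = -135)
176112 + C(j) = 176112 - 135 = 175977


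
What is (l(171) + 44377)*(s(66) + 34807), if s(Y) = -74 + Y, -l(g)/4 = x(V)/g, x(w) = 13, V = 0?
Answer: 264069253585/171 ≈ 1.5443e+9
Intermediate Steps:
l(g) = -52/g
(l(171) + 44377)*(s(66) + 34807) = (-52/171 + 44377)*((-74 + 66) + 34807) = (-52*1/171 + 44377)*(-8 + 34807) = (-52/171 + 44377)*34799 = (7588415/171)*34799 = 264069253585/171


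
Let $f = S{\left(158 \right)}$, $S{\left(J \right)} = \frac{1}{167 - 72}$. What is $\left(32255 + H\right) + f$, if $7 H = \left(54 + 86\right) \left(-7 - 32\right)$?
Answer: $\frac{2990126}{95} \approx 31475.0$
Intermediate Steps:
$H = -780$ ($H = \frac{\left(54 + 86\right) \left(-7 - 32\right)}{7} = \frac{140 \left(-39\right)}{7} = \frac{1}{7} \left(-5460\right) = -780$)
$S{\left(J \right)} = \frac{1}{95}$
$f = \frac{1}{95} \approx 0.010526$
$\left(32255 + H\right) + f = \left(32255 - 780\right) + \frac{1}{95} = 31475 + \frac{1}{95} = \frac{2990126}{95}$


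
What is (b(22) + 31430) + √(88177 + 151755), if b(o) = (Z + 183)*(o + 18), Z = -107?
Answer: 34470 + 2*√59983 ≈ 34960.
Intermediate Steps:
b(o) = 1368 + 76*o (b(o) = (-107 + 183)*(o + 18) = 76*(18 + o) = 1368 + 76*o)
(b(22) + 31430) + √(88177 + 151755) = ((1368 + 76*22) + 31430) + √(88177 + 151755) = ((1368 + 1672) + 31430) + √239932 = (3040 + 31430) + 2*√59983 = 34470 + 2*√59983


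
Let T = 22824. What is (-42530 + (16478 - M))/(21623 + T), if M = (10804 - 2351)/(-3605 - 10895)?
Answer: -377745547/644481500 ≈ -0.58612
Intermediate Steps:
M = -8453/14500 (M = 8453/(-14500) = 8453*(-1/14500) = -8453/14500 ≈ -0.58297)
(-42530 + (16478 - M))/(21623 + T) = (-42530 + (16478 - 1*(-8453/14500)))/(21623 + 22824) = (-42530 + (16478 + 8453/14500))/44447 = (-42530 + 238939453/14500)*(1/44447) = -377745547/14500*1/44447 = -377745547/644481500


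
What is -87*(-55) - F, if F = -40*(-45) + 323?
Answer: 2662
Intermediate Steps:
F = 2123 (F = 1800 + 323 = 2123)
-87*(-55) - F = -87*(-55) - 1*2123 = 4785 - 2123 = 2662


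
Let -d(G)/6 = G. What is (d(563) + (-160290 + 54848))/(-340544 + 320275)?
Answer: 108820/20269 ≈ 5.3688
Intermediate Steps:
d(G) = -6*G
(d(563) + (-160290 + 54848))/(-340544 + 320275) = (-6*563 + (-160290 + 54848))/(-340544 + 320275) = (-3378 - 105442)/(-20269) = -108820*(-1/20269) = 108820/20269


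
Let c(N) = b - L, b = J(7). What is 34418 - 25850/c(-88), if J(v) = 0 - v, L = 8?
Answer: 108424/3 ≈ 36141.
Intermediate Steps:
J(v) = -v
b = -7 (b = -1*7 = -7)
c(N) = -15 (c(N) = -7 - 1*8 = -7 - 8 = -15)
34418 - 25850/c(-88) = 34418 - 25850/(-15) = 34418 - 25850*(-1)/15 = 34418 - 1*(-5170/3) = 34418 + 5170/3 = 108424/3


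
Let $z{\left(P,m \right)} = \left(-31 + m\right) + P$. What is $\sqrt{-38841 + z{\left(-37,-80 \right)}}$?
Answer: $i \sqrt{38989} \approx 197.46 i$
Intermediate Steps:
$z{\left(P,m \right)} = -31 + P + m$
$\sqrt{-38841 + z{\left(-37,-80 \right)}} = \sqrt{-38841 - 148} = \sqrt{-38989} = i \sqrt{38989}$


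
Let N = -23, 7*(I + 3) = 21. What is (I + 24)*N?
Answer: -552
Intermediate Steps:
I = 0 (I = -3 + (⅐)*21 = -3 + 3 = 0)
(I + 24)*N = (0 + 24)*(-23) = 24*(-23) = -552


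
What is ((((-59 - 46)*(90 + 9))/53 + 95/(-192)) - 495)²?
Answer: 49533373620025/103550976 ≈ 4.7835e+5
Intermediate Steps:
((((-59 - 46)*(90 + 9))/53 + 95/(-192)) - 495)² = ((-105*99*(1/53) + 95*(-1/192)) - 495)² = ((-10395*1/53 - 95/192) - 495)² = ((-10395/53 - 95/192) - 495)² = (-2000875/10176 - 495)² = (-7037995/10176)² = 49533373620025/103550976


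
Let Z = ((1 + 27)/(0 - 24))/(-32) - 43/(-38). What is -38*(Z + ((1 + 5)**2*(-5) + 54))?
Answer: 455387/96 ≈ 4743.6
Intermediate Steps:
Z = 4261/3648 (Z = (28/(-24))*(-1/32) - 43*(-1/38) = (28*(-1/24))*(-1/32) + 43/38 = -7/6*(-1/32) + 43/38 = 7/192 + 43/38 = 4261/3648 ≈ 1.1680)
-38*(Z + ((1 + 5)**2*(-5) + 54)) = -38*(4261/3648 + ((1 + 5)**2*(-5) + 54)) = -38*(4261/3648 + (6**2*(-5) + 54)) = -38*(4261/3648 + (36*(-5) + 54)) = -38*(4261/3648 + (-180 + 54)) = -38*(4261/3648 - 126) = -38*(-455387/3648) = 455387/96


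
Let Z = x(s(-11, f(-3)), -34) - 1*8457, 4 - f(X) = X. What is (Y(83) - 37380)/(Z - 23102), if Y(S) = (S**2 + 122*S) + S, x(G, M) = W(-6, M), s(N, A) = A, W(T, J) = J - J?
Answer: 20282/31559 ≈ 0.64267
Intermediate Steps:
W(T, J) = 0
f(X) = 4 - X
x(G, M) = 0
Z = -8457 (Z = 0 - 1*8457 = 0 - 8457 = -8457)
Y(S) = S**2 + 123*S
(Y(83) - 37380)/(Z - 23102) = (83*(123 + 83) - 37380)/(-8457 - 23102) = (83*206 - 37380)/(-31559) = (17098 - 37380)*(-1/31559) = -20282*(-1/31559) = 20282/31559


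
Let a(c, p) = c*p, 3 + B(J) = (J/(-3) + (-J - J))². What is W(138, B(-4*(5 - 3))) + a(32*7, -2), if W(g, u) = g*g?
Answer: 18596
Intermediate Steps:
B(J) = -3 + 49*J²/9 (B(J) = -3 + (J/(-3) + (-J - J))² = -3 + (J*(-⅓) - 2*J)² = -3 + (-J/3 - 2*J)² = -3 + (-7*J/3)² = -3 + 49*J²/9)
W(g, u) = g²
W(138, B(-4*(5 - 3))) + a(32*7, -2) = 138² + (32*7)*(-2) = 19044 + 224*(-2) = 19044 - 448 = 18596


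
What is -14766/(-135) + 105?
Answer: 9647/45 ≈ 214.38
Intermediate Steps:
-14766/(-135) + 105 = -14766*(-1)/135 + 105 = -107*(-46/45) + 105 = 4922/45 + 105 = 9647/45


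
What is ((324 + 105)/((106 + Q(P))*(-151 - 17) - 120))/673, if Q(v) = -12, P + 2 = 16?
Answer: -11/274584 ≈ -4.0061e-5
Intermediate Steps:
P = 14 (P = -2 + 16 = 14)
((324 + 105)/((106 + Q(P))*(-151 - 17) - 120))/673 = ((324 + 105)/((106 - 12)*(-151 - 17) - 120))/673 = (429/(94*(-168) - 120))*(1/673) = (429/(-15792 - 120))*(1/673) = (429/(-15912))*(1/673) = (429*(-1/15912))*(1/673) = -11/408*1/673 = -11/274584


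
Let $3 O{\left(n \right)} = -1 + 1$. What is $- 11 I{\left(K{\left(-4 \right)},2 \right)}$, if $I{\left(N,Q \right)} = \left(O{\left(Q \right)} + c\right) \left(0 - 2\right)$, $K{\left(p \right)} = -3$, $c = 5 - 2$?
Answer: $66$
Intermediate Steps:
$c = 3$
$O{\left(n \right)} = 0$ ($O{\left(n \right)} = \frac{-1 + 1}{3} = \frac{1}{3} \cdot 0 = 0$)
$I{\left(N,Q \right)} = -6$ ($I{\left(N,Q \right)} = \left(0 + 3\right) \left(0 - 2\right) = 3 \left(-2\right) = -6$)
$- 11 I{\left(K{\left(-4 \right)},2 \right)} = \left(-11\right) \left(-6\right) = 66$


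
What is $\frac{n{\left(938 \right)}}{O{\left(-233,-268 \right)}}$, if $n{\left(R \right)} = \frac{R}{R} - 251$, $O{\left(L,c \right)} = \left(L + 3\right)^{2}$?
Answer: $- \frac{5}{1058} \approx -0.0047259$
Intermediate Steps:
$O{\left(L,c \right)} = \left(3 + L\right)^{2}$
$n{\left(R \right)} = -250$ ($n{\left(R \right)} = 1 - 251 = -250$)
$\frac{n{\left(938 \right)}}{O{\left(-233,-268 \right)}} = - \frac{250}{\left(3 - 233\right)^{2}} = - \frac{250}{\left(-230\right)^{2}} = - \frac{250}{52900} = \left(-250\right) \frac{1}{52900} = - \frac{5}{1058}$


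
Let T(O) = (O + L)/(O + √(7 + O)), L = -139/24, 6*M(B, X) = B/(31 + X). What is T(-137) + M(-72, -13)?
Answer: 55705/151192 + 3427*I*√130/453576 ≈ 0.36844 + 0.086146*I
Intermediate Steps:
M(B, X) = B/(6*(31 + X)) (M(B, X) = (B/(31 + X))/6 = B/(6*(31 + X)))
L = -139/24 (L = -139*1/24 = -139/24 ≈ -5.7917)
T(O) = (-139/24 + O)/(O + √(7 + O)) (T(O) = (O - 139/24)/(O + √(7 + O)) = (-139/24 + O)/(O + √(7 + O)))
T(-137) + M(-72, -13) = (-139/24 - 137)/(-137 + √(7 - 137)) + (⅙)*(-72)/(31 - 13) = -3427/24/(-137 + √(-130)) + (⅙)*(-72)/18 = -3427/24/(-137 + I*√130) + (⅙)*(-72)*(1/18) = -3427/(24*(-137 + I*√130)) - ⅔ = -⅔ - 3427/(24*(-137 + I*√130))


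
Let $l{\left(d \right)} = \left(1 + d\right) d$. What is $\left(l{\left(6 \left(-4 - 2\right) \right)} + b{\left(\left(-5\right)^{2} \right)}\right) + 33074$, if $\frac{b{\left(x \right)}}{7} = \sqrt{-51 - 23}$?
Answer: $34334 + 7 i \sqrt{74} \approx 34334.0 + 60.216 i$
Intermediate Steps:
$l{\left(d \right)} = d \left(1 + d\right)$
$b{\left(x \right)} = 7 i \sqrt{74}$ ($b{\left(x \right)} = 7 \sqrt{-51 - 23} = 7 \sqrt{-74} = 7 i \sqrt{74}$)
$\left(l{\left(6 \left(-4 - 2\right) \right)} + b{\left(\left(-5\right)^{2} \right)}\right) + 33074 = \left(6 \left(-4 - 2\right) \left(1 + 6 \left(-4 - 2\right)\right) + 7 i \sqrt{74}\right) + 33074 = \left(6 \left(-6\right) \left(1 + 6 \left(-6\right)\right) + 7 i \sqrt{74}\right) + 33074 = \left(- 36 \left(1 - 36\right) + 7 i \sqrt{74}\right) + 33074 = \left(\left(-36\right) \left(-35\right) + 7 i \sqrt{74}\right) + 33074 = \left(1260 + 7 i \sqrt{74}\right) + 33074 = 34334 + 7 i \sqrt{74}$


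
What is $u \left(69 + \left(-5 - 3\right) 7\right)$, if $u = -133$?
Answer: $-1729$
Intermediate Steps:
$u \left(69 + \left(-5 - 3\right) 7\right) = - 133 \left(69 + \left(-5 - 3\right) 7\right) = - 133 \left(69 - 56\right) = \left(-133\right) 13 = -1729$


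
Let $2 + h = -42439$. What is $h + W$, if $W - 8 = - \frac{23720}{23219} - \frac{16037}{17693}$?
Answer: $- \frac{17432852616174}{410813767} \approx -42435.0$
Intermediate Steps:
$W = \frac{2494469073}{410813767}$ ($W = 8 - \left(\frac{16037}{17693} + \frac{23720}{23219}\right) = 8 - \frac{792041063}{410813767} = \frac{2494469073}{410813767} \approx 6.072$)
$h = -42441$ ($h = -2 - 42439 = -42441$)
$h + W = -42441 + \frac{2494469073}{410813767} = - \frac{17432852616174}{410813767}$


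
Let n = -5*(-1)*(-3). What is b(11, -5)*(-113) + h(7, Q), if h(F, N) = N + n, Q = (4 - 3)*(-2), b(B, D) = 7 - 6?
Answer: -130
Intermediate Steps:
b(B, D) = 1
n = -15 (n = 5*(-3) = -15)
Q = -2 (Q = 1*(-2) = -2)
h(F, N) = -15 + N (h(F, N) = N - 15 = -15 + N)
b(11, -5)*(-113) + h(7, Q) = 1*(-113) + (-15 - 2) = -113 - 17 = -130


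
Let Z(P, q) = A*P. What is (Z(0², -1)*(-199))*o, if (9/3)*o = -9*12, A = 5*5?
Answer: 0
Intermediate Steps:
A = 25
Z(P, q) = 25*P
o = -36 (o = (-9*12)/3 = (⅓)*(-108) = -36)
(Z(0², -1)*(-199))*o = ((25*0²)*(-199))*(-36) = ((25*0)*(-199))*(-36) = (0*(-199))*(-36) = 0*(-36) = 0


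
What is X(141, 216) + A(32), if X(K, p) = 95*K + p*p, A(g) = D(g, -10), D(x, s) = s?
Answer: 60041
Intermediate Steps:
A(g) = -10
X(K, p) = p² + 95*K (X(K, p) = 95*K + p² = p² + 95*K)
X(141, 216) + A(32) = (216² + 95*141) - 10 = (46656 + 13395) - 10 = 60051 - 10 = 60041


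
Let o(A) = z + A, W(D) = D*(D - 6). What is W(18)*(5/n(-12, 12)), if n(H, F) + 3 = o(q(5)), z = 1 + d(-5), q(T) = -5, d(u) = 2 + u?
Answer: -108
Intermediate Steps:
W(D) = D*(-6 + D)
z = -2 (z = 1 + (2 - 5) = 1 - 3 = -2)
o(A) = -2 + A
n(H, F) = -10 (n(H, F) = -3 + (-2 - 5) = -3 - 7 = -10)
W(18)*(5/n(-12, 12)) = (18*(-6 + 18))*(5/(-10)) = (18*12)*(5*(-⅒)) = 216*(-½) = -108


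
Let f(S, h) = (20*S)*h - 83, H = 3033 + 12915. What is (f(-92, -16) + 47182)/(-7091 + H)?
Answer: 76539/8857 ≈ 8.6416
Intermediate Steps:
H = 15948
f(S, h) = -83 + 20*S*h (f(S, h) = 20*S*h - 83 = -83 + 20*S*h)
(f(-92, -16) + 47182)/(-7091 + H) = ((-83 + 20*(-92)*(-16)) + 47182)/(-7091 + 15948) = ((-83 + 29440) + 47182)/8857 = (29357 + 47182)*(1/8857) = 76539*(1/8857) = 76539/8857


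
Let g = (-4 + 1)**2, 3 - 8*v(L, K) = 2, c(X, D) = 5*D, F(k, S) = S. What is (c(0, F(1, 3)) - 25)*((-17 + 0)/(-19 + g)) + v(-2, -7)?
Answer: -135/8 ≈ -16.875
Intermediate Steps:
v(L, K) = 1/8 (v(L, K) = 3/8 - 1/8*2 = 3/8 - 1/4 = 1/8)
g = 9 (g = (-3)**2 = 9)
(c(0, F(1, 3)) - 25)*((-17 + 0)/(-19 + g)) + v(-2, -7) = (5*3 - 25)*((-17 + 0)/(-19 + 9)) + 1/8 = (15 - 25)*(-17/(-10)) + 1/8 = -(-170)*(-1)/10 + 1/8 = -10*17/10 + 1/8 = -17 + 1/8 = -135/8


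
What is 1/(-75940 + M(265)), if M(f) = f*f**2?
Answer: 1/18533685 ≈ 5.3956e-8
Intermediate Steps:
M(f) = f**3
1/(-75940 + M(265)) = 1/(-75940 + 265**3) = 1/(-75940 + 18609625) = 1/18533685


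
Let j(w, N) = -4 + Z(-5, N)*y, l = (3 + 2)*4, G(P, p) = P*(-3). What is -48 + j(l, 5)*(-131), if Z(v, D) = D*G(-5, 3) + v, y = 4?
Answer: -36204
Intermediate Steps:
G(P, p) = -3*P
l = 20 (l = 5*4 = 20)
Z(v, D) = v + 15*D (Z(v, D) = D*(-3*(-5)) + v = D*15 + v = 15*D + v = v + 15*D)
j(w, N) = -24 + 60*N (j(w, N) = -4 + (-5 + 15*N)*4 = -4 + (-20 + 60*N) = -24 + 60*N)
-48 + j(l, 5)*(-131) = -48 + (-24 + 60*5)*(-131) = -48 + (-24 + 300)*(-131) = -48 + 276*(-131) = -48 - 36156 = -36204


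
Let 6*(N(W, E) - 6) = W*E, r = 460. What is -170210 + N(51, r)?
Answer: -166294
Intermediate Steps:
N(W, E) = 6 + E*W/6 (N(W, E) = 6 + (W*E)/6 = 6 + (E*W)/6 = 6 + E*W/6)
-170210 + N(51, r) = -170210 + (6 + (1/6)*460*51) = -170210 + (6 + 3910) = -170210 + 3916 = -166294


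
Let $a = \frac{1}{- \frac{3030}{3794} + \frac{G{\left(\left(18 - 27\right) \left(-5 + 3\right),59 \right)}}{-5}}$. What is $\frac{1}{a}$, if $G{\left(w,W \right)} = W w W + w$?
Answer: $- \frac{118903947}{9485} \approx -12536.0$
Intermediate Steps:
$G{\left(w,W \right)} = w + w W^{2}$ ($G{\left(w,W \right)} = w W^{2} + w = w + w W^{2}$)
$a = - \frac{9485}{118903947}$ ($a = \frac{1}{- \frac{3030}{3794} + \frac{\left(18 - 27\right) \left(-5 + 3\right) \left(1 + 59^{2}\right)}{-5}} = \frac{1}{\left(-3030\right) \frac{1}{3794} + \left(-9\right) \left(-2\right) \left(1 + 3481\right) \left(- \frac{1}{5}\right)} = \frac{1}{- \frac{1515}{1897} + 18 \cdot 3482 \left(- \frac{1}{5}\right)} = \frac{1}{- \frac{1515}{1897} + 62676 \left(- \frac{1}{5}\right)} = \frac{1}{- \frac{1515}{1897} - \frac{62676}{5}} = \frac{1}{- \frac{118903947}{9485}} = - \frac{9485}{118903947} \approx -7.977 \cdot 10^{-5}$)
$\frac{1}{a} = \frac{1}{- \frac{9485}{118903947}} = - \frac{118903947}{9485}$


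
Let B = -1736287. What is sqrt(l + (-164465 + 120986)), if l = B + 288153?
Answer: I*sqrt(1491613) ≈ 1221.3*I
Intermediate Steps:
l = -1448134 (l = -1736287 + 288153 = -1448134)
sqrt(l + (-164465 + 120986)) = sqrt(-1448134 + (-164465 + 120986)) = sqrt(-1448134 - 43479) = sqrt(-1491613) = I*sqrt(1491613)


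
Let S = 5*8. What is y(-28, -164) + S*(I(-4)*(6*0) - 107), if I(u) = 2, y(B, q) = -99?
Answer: -4379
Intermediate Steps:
S = 40
y(-28, -164) + S*(I(-4)*(6*0) - 107) = -99 + 40*(2*(6*0) - 107) = -99 + 40*(2*0 - 107) = -99 + 40*(0 - 107) = -99 + 40*(-107) = -99 - 4280 = -4379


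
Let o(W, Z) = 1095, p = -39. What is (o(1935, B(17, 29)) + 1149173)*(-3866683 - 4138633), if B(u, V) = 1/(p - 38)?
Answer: -9208258824688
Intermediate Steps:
B(u, V) = -1/77 (B(u, V) = 1/(-39 - 38) = 1/(-77) = -1/77)
(o(1935, B(17, 29)) + 1149173)*(-3866683 - 4138633) = (1095 + 1149173)*(-3866683 - 4138633) = 1150268*(-8005316) = -9208258824688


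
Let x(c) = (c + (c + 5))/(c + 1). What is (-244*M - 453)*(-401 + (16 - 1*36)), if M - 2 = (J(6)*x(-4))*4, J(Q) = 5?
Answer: 2450641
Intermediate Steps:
x(c) = (5 + 2*c)/(1 + c) (x(c) = (c + (5 + c))/(1 + c) = (5 + 2*c)/(1 + c))
M = 22 (M = 2 + (5*((5 + 2*(-4))/(1 - 4)))*4 = 2 + (5*((5 - 8)/(-3)))*4 = 2 + (5*(-1/3*(-3)))*4 = 2 + (5*1)*4 = 2 + 5*4 = 2 + 20 = 22)
(-244*M - 453)*(-401 + (16 - 1*36)) = (-244*22 - 453)*(-401 + (16 - 1*36)) = (-5368 - 453)*(-401 + (16 - 36)) = -5821*(-401 - 20) = -5821*(-421) = 2450641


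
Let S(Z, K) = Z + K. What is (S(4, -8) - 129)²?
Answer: 17689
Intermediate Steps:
S(Z, K) = K + Z
(S(4, -8) - 129)² = ((-8 + 4) - 129)² = (-4 - 129)² = (-133)² = 17689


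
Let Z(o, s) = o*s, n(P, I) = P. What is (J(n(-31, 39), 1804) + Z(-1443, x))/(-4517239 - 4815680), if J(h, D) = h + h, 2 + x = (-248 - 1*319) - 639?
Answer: -1743082/9332919 ≈ -0.18677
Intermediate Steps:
x = -1208 (x = -2 + ((-248 - 1*319) - 639) = -2 + ((-248 - 319) - 639) = -2 + (-567 - 639) = -2 - 1206 = -1208)
J(h, D) = 2*h
(J(n(-31, 39), 1804) + Z(-1443, x))/(-4517239 - 4815680) = (2*(-31) - 1443*(-1208))/(-4517239 - 4815680) = (-62 + 1743144)/(-9332919) = 1743082*(-1/9332919) = -1743082/9332919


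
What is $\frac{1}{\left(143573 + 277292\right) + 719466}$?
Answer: $\frac{1}{1140331} \approx 8.7694 \cdot 10^{-7}$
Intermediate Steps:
$\frac{1}{\left(143573 + 277292\right) + 719466} = \frac{1}{420865 + 719466} = \frac{1}{1140331}$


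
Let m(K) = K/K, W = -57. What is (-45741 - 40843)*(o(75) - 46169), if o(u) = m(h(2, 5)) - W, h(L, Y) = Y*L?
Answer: 3992474824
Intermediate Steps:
h(L, Y) = L*Y
m(K) = 1
o(u) = 58 (o(u) = 1 - 1*(-57) = 1 + 57 = 58)
(-45741 - 40843)*(o(75) - 46169) = (-45741 - 40843)*(58 - 46169) = -86584*(-46111) = 3992474824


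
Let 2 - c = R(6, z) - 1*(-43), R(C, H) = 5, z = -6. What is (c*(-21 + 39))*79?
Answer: -65412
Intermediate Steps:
c = -46 (c = 2 - (5 - 1*(-43)) = 2 - (5 + 43) = 2 - 1*48 = 2 - 48 = -46)
(c*(-21 + 39))*79 = -46*(-21 + 39)*79 = -46*18*79 = -828*79 = -65412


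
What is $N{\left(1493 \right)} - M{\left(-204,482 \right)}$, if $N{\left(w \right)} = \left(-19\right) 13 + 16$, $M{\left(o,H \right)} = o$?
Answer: $-27$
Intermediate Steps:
$N{\left(w \right)} = -231$ ($N{\left(w \right)} = -247 + 16 = -231$)
$N{\left(1493 \right)} - M{\left(-204,482 \right)} = -231 - -204 = -231 + 204 = -27$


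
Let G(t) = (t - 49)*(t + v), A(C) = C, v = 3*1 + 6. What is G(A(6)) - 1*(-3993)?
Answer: 3348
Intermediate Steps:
v = 9 (v = 3 + 6 = 9)
G(t) = (-49 + t)*(9 + t) (G(t) = (t - 49)*(t + 9) = (-49 + t)*(9 + t))
G(A(6)) - 1*(-3993) = (-441 + 6**2 - 40*6) - 1*(-3993) = (-441 + 36 - 240) + 3993 = -645 + 3993 = 3348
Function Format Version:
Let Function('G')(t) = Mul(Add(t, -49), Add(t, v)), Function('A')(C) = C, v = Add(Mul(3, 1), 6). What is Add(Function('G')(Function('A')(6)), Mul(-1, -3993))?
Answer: 3348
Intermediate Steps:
v = 9 (v = Add(3, 6) = 9)
Function('G')(t) = Mul(Add(-49, t), Add(9, t)) (Function('G')(t) = Mul(Add(t, -49), Add(t, 9)) = Mul(Add(-49, t), Add(9, t)))
Add(Function('G')(Function('A')(6)), Mul(-1, -3993)) = Add(Add(-441, Pow(6, 2), Mul(-40, 6)), Mul(-1, -3993)) = Add(Add(-441, 36, -240), 3993) = Add(-645, 3993) = 3348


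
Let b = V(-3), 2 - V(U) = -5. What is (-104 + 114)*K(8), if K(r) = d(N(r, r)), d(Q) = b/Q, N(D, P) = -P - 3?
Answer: -70/11 ≈ -6.3636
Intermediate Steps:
V(U) = 7 (V(U) = 2 - 1*(-5) = 2 + 5 = 7)
b = 7
N(D, P) = -3 - P
d(Q) = 7/Q
K(r) = 7/(-3 - r)
(-104 + 114)*K(8) = (-104 + 114)*(-7/(3 + 8)) = 10*(-7/11) = -70/11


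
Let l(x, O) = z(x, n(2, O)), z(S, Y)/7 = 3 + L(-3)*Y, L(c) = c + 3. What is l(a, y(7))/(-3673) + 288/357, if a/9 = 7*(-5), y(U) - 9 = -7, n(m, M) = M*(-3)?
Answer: 350109/437087 ≈ 0.80101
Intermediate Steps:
n(m, M) = -3*M
y(U) = 2 (y(U) = 9 - 7 = 2)
L(c) = 3 + c
z(S, Y) = 21 (z(S, Y) = 7*(3 + (3 - 3)*Y) = 7*(3 + 0*Y) = 7*(3 + 0) = 7*3 = 21)
a = -315 (a = 9*(7*(-5)) = 9*(-35) = -315)
l(x, O) = 21
l(a, y(7))/(-3673) + 288/357 = 21/(-3673) + 288/357 = 21*(-1/3673) + 288*(1/357) = -21/3673 + 96/119 = 350109/437087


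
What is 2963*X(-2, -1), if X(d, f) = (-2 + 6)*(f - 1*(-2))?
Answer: 11852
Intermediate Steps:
X(d, f) = 8 + 4*f (X(d, f) = 4*(f + 2) = 4*(2 + f) = 8 + 4*f)
2963*X(-2, -1) = 2963*(8 + 4*(-1)) = 2963*(8 - 4) = 2963*4 = 11852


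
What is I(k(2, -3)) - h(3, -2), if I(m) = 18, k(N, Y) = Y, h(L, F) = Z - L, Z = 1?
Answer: 20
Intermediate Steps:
h(L, F) = 1 - L
I(k(2, -3)) - h(3, -2) = 18 - (1 - 1*3) = 18 - (1 - 3) = 18 - 1*(-2) = 18 + 2 = 20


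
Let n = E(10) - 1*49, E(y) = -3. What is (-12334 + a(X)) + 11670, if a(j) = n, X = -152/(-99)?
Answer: -716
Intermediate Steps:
X = 152/99 (X = -152*(-1/99) = 152/99 ≈ 1.5354)
n = -52 (n = -3 - 1*49 = -3 - 49 = -52)
a(j) = -52
(-12334 + a(X)) + 11670 = (-12334 - 52) + 11670 = -12386 + 11670 = -716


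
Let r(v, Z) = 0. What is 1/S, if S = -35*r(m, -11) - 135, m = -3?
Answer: -1/135 ≈ -0.0074074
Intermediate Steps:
S = -135 (S = -35*0 - 135 = 0 - 135 = -135)
1/S = 1/(-135) = -1/135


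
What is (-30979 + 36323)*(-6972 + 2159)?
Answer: -25720672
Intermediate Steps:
(-30979 + 36323)*(-6972 + 2159) = 5344*(-4813) = -25720672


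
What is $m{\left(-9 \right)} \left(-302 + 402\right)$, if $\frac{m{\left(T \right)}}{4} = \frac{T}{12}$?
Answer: $-300$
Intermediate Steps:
$m{\left(T \right)} = \frac{T}{3}$ ($m{\left(T \right)} = 4 \frac{T}{12} = \frac{T}{3}$)
$m{\left(-9 \right)} \left(-302 + 402\right) = \frac{1}{3} \left(-9\right) \left(-302 + 402\right) = \left(-3\right) 100 = -300$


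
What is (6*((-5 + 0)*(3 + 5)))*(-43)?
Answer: 10320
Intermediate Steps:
(6*((-5 + 0)*(3 + 5)))*(-43) = (6*(-5*8))*(-43) = (6*(-40))*(-43) = -240*(-43) = 10320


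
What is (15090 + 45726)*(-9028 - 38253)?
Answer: -2875441296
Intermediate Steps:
(15090 + 45726)*(-9028 - 38253) = 60816*(-47281) = -2875441296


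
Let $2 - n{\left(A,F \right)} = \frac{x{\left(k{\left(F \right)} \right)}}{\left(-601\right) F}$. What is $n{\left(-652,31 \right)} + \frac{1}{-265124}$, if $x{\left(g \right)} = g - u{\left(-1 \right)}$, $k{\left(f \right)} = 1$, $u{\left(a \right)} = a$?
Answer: $\frac{9879562105}{4939525244} \approx 2.0001$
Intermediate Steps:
$x{\left(g \right)} = 1 + g$ ($x{\left(g \right)} = g - -1 = g + 1 = 1 + g$)
$n{\left(A,F \right)} = 2 + \frac{2}{601 F}$ ($n{\left(A,F \right)} = 2 - \frac{1 + 1}{\left(-601\right) F} = 2 - 2 \left(- \frac{1}{601 F}\right) = 2 - - \frac{2}{601 F} = 2 + \frac{2}{601 F}$)
$n{\left(-652,31 \right)} + \frac{1}{-265124} = \left(2 + \frac{2}{601 \cdot 31}\right) + \frac{1}{-265124} = \left(2 + \frac{2}{601} \cdot \frac{1}{31}\right) - \frac{1}{265124} = \left(2 + \frac{2}{18631}\right) - \frac{1}{265124} = \frac{37264}{18631} - \frac{1}{265124} = \frac{9879562105}{4939525244}$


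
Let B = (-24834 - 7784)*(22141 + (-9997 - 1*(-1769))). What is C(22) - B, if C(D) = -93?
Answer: 453814141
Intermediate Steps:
B = -453814234 (B = -32618*(22141 + (-9997 + 1769)) = -32618*(22141 - 8228) = -32618*13913 = -453814234)
C(22) - B = -93 - 1*(-453814234) = -93 + 453814234 = 453814141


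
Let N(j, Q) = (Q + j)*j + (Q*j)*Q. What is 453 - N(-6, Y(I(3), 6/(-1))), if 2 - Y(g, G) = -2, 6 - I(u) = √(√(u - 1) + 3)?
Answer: 537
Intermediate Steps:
I(u) = 6 - √(3 + √(-1 + u)) (I(u) = 6 - √(√(u - 1) + 3) = 6 - √(√(-1 + u) + 3) = 6 - √(3 + √(-1 + u)))
Y(g, G) = 4 (Y(g, G) = 2 - 1*(-2) = 2 + 2 = 4)
N(j, Q) = j*Q² + j*(Q + j) (N(j, Q) = j*(Q + j) + j*Q² = j*Q² + j*(Q + j))
453 - N(-6, Y(I(3), 6/(-1))) = 453 - (-6)*(4 - 6 + 4²) = 453 - (-6)*(4 - 6 + 16) = 453 - (-6)*14 = 453 - 1*(-84) = 453 + 84 = 537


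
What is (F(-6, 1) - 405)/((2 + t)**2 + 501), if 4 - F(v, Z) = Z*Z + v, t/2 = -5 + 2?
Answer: -36/47 ≈ -0.76596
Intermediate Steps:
t = -6 (t = 2*(-5 + 2) = 2*(-3) = -6)
F(v, Z) = 4 - v - Z**2 (F(v, Z) = 4 - (Z*Z + v) = 4 - (Z**2 + v) = 4 - (v + Z**2) = 4 + (-v - Z**2) = 4 - v - Z**2)
(F(-6, 1) - 405)/((2 + t)**2 + 501) = ((4 - 1*(-6) - 1*1**2) - 405)/((2 - 6)**2 + 501) = ((4 + 6 - 1*1) - 405)/((-4)**2 + 501) = ((4 + 6 - 1) - 405)/(16 + 501) = (9 - 405)/517 = -396*1/517 = -36/47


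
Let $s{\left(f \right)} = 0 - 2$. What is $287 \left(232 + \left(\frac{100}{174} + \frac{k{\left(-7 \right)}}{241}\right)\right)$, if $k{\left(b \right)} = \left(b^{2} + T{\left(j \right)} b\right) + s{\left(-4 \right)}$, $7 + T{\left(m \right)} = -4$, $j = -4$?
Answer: $\frac{1402621234}{20967} \approx 66897.0$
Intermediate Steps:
$T{\left(m \right)} = -11$ ($T{\left(m \right)} = -7 - 4 = -11$)
$s{\left(f \right)} = -2$
$k{\left(b \right)} = -2 + b^{2} - 11 b$ ($k{\left(b \right)} = \left(b^{2} - 11 b\right) - 2 = -2 + b^{2} - 11 b$)
$287 \left(232 + \left(\frac{100}{174} + \frac{k{\left(-7 \right)}}{241}\right)\right) = 287 \left(232 + \left(\frac{100}{174} + \frac{-2 + \left(-7\right)^{2} - -77}{241}\right)\right) = 287 \left(232 + \left(100 \cdot \frac{1}{174} + \left(-2 + 49 + 77\right) \frac{1}{241}\right)\right) = 287 \left(232 + \left(\frac{50}{87} + 124 \cdot \frac{1}{241}\right)\right) = 287 \left(232 + \left(\frac{50}{87} + \frac{124}{241}\right)\right) = 287 \left(232 + \frac{22838}{20967}\right) = 287 \cdot \frac{4887182}{20967} = \frac{1402621234}{20967}$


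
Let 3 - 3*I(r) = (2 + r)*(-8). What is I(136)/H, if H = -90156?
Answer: -123/30052 ≈ -0.0040929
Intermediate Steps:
I(r) = 19/3 + 8*r/3 (I(r) = 1 - (2 + r)*(-8)/3 = 1 - (-16 - 8*r)/3 = 1 + (16/3 + 8*r/3) = 19/3 + 8*r/3)
I(136)/H = (19/3 + (8/3)*136)/(-90156) = (19/3 + 1088/3)*(-1/90156) = 369*(-1/90156) = -123/30052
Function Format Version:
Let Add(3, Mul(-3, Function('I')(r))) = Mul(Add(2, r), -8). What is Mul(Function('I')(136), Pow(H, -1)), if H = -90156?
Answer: Rational(-123, 30052) ≈ -0.0040929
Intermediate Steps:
Function('I')(r) = Add(Rational(19, 3), Mul(Rational(8, 3), r)) (Function('I')(r) = Add(1, Mul(Rational(-1, 3), Mul(Add(2, r), -8))) = Add(1, Mul(Rational(-1, 3), Add(-16, Mul(-8, r)))) = Add(1, Add(Rational(16, 3), Mul(Rational(8, 3), r))) = Add(Rational(19, 3), Mul(Rational(8, 3), r)))
Mul(Function('I')(136), Pow(H, -1)) = Mul(Add(Rational(19, 3), Mul(Rational(8, 3), 136)), Pow(-90156, -1)) = Mul(Add(Rational(19, 3), Rational(1088, 3)), Rational(-1, 90156)) = Mul(369, Rational(-1, 90156)) = Rational(-123, 30052)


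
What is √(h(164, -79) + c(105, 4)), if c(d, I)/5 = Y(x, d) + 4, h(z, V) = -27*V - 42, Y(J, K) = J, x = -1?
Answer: 9*√26 ≈ 45.891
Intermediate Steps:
h(z, V) = -42 - 27*V
c(d, I) = 15 (c(d, I) = 5*(-1 + 4) = 5*3 = 15)
√(h(164, -79) + c(105, 4)) = √((-42 - 27*(-79)) + 15) = √((-42 + 2133) + 15) = √(2091 + 15) = √2106 = 9*√26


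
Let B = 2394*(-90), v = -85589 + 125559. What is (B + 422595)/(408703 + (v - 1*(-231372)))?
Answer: 41427/136009 ≈ 0.30459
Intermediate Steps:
v = 39970
B = -215460
(B + 422595)/(408703 + (v - 1*(-231372))) = (-215460 + 422595)/(408703 + (39970 - 1*(-231372))) = 207135/(408703 + (39970 + 231372)) = 207135/(408703 + 271342) = 207135/680045 = 207135*(1/680045) = 41427/136009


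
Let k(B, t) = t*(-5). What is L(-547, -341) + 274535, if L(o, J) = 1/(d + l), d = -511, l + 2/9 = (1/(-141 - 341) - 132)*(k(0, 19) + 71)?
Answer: 1582051590734/5762659 ≈ 2.7454e+5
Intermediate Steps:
k(B, t) = -5*t
l = 6871018/2169 (l = -2/9 + (1/(-141 - 341) - 132)*(-5*19 + 71) = -2/9 + (1/(-482) - 132)*(-95 + 71) = -2/9 + (-1/482 - 132)*(-24) = -2/9 - 63625/482*(-24) = -2/9 + 763500/241 = 6871018/2169 ≈ 3167.8)
L(o, J) = 2169/5762659 (L(o, J) = 1/(-511 + 6871018/2169) = 1/(5762659/2169) = 2169/5762659)
L(-547, -341) + 274535 = 2169/5762659 + 274535 = 1582051590734/5762659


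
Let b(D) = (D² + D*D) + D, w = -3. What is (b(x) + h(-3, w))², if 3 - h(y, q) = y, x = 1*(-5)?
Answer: 2601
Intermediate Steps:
x = -5
h(y, q) = 3 - y
b(D) = D + 2*D² (b(D) = (D² + D²) + D = 2*D² + D = D + 2*D²)
(b(x) + h(-3, w))² = (-5*(1 + 2*(-5)) + (3 - 1*(-3)))² = (-5*(1 - 10) + (3 + 3))² = (-5*(-9) + 6)² = (45 + 6)² = 51² = 2601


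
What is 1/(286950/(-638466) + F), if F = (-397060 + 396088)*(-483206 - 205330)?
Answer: 106411/71216305727887 ≈ 1.4942e-9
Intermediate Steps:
F = 669256992 (F = -972*(-688536) = 669256992)
1/(286950/(-638466) + F) = 1/(286950/(-638466) + 669256992) = 1/(286950*(-1/638466) + 669256992) = 1/(-47825/106411 + 669256992) = 1/(71216305727887/106411) = 106411/71216305727887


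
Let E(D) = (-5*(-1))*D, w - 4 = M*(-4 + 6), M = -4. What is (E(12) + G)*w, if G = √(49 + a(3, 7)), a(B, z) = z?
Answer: -240 - 8*√14 ≈ -269.93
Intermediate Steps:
w = -4 (w = 4 - 4*(-4 + 6) = 4 - 4*2 = 4 - 8 = -4)
G = 2*√14 (G = √(49 + 7) = √56 = 2*√14 ≈ 7.4833)
E(D) = 5*D
(E(12) + G)*w = (5*12 + 2*√14)*(-4) = (60 + 2*√14)*(-4) = -240 - 8*√14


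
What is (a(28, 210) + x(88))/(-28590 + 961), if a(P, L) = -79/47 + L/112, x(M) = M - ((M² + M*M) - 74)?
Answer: 5762503/10388504 ≈ 0.55470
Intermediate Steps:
x(M) = 74 + M - 2*M² (x(M) = M - ((M² + M²) - 74) = M - (2*M² - 74) = M - (-74 + 2*M²) = M + (74 - 2*M²) = 74 + M - 2*M²)
a(P, L) = -79/47 + L/112 (a(P, L) = -79*1/47 + L*(1/112) = -79/47 + L/112)
(a(28, 210) + x(88))/(-28590 + 961) = ((-79/47 + (1/112)*210) + (74 + 88 - 2*88²))/(-28590 + 961) = ((-79/47 + 15/8) + (74 + 88 - 2*7744))/(-27629) = (73/376 + (74 + 88 - 15488))*(-1/27629) = (73/376 - 15326)*(-1/27629) = -5762503/376*(-1/27629) = 5762503/10388504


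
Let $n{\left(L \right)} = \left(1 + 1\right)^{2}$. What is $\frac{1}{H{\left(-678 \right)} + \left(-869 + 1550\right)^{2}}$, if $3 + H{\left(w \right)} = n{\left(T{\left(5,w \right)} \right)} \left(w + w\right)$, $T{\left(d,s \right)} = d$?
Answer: $\frac{1}{458334} \approx 2.1818 \cdot 10^{-6}$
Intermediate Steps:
$n{\left(L \right)} = 4$ ($n{\left(L \right)} = 2^{2} = 4$)
$H{\left(w \right)} = -3 + 8 w$ ($H{\left(w \right)} = -3 + 4 \left(w + w\right) = -3 + 4 \cdot 2 w = -3 + 8 w$)
$\frac{1}{H{\left(-678 \right)} + \left(-869 + 1550\right)^{2}} = \frac{1}{\left(-3 + 8 \left(-678\right)\right) + \left(-869 + 1550\right)^{2}} = \frac{1}{\left(-3 - 5424\right) + 681^{2}} = \frac{1}{-5427 + 463761} = \frac{1}{458334}$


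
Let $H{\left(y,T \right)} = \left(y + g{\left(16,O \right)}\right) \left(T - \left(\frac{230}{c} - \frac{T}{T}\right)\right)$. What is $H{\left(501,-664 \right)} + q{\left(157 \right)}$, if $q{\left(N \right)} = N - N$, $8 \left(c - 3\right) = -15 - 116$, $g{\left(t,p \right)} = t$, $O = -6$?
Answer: $- \frac{35725217}{107} \approx -3.3388 \cdot 10^{5}$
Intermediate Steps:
$c = - \frac{107}{8}$ ($c = 3 + \frac{-15 - 116}{8} = 3 + \frac{1}{8} \left(-131\right) = 3 - \frac{131}{8} = - \frac{107}{8} \approx -13.375$)
$q{\left(N \right)} = 0$
$H{\left(y,T \right)} = \left(16 + y\right) \left(\frac{1947}{107} + T\right)$ ($H{\left(y,T \right)} = \left(y + 16\right) \left(T + \left(- \frac{230}{- \frac{107}{8}} + \frac{T}{T}\right)\right) = \left(16 + y\right) \left(T + \left(\left(-230\right) \left(- \frac{8}{107}\right) + 1\right)\right) = \left(16 + y\right) \left(T + \left(\frac{1840}{107} + 1\right)\right) = \left(16 + y\right) \left(T + \frac{1947}{107}\right) = \left(16 + y\right) \left(\frac{1947}{107} + T\right)$)
$H{\left(501,-664 \right)} + q{\left(157 \right)} = \left(\frac{31152}{107} + 16 \left(-664\right) + \frac{1947}{107} \cdot 501 - 332664\right) + 0 = \left(\frac{31152}{107} - 10624 + \frac{975447}{107} - 332664\right) + 0 = - \frac{35725217}{107} + 0 = - \frac{35725217}{107}$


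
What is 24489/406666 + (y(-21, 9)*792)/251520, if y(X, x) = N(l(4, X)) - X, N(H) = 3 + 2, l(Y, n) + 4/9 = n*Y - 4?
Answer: 151391037/1065464920 ≈ 0.14209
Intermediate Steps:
l(Y, n) = -40/9 + Y*n (l(Y, n) = -4/9 + (n*Y - 4) = -4/9 + (Y*n - 4) = -4/9 + (-4 + Y*n) = -40/9 + Y*n)
N(H) = 5
y(X, x) = 5 - X
24489/406666 + (y(-21, 9)*792)/251520 = 24489/406666 + ((5 - 1*(-21))*792)/251520 = 24489*(1/406666) + ((5 + 21)*792)*(1/251520) = 24489/406666 + (26*792)*(1/251520) = 24489/406666 + 20592*(1/251520) = 24489/406666 + 429/5240 = 151391037/1065464920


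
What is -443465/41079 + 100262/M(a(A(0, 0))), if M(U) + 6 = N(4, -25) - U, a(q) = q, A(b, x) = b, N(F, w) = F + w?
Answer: -1376878751/369711 ≈ -3724.2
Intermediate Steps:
M(U) = -27 - U (M(U) = -6 + ((4 - 25) - U) = -6 + (-21 - U) = -27 - U)
-443465/41079 + 100262/M(a(A(0, 0))) = -443465/41079 + 100262/(-27 - 1*0) = -443465*1/41079 + 100262/(-27 + 0) = -443465/41079 + 100262/(-27) = -443465/41079 + 100262*(-1/27) = -443465/41079 - 100262/27 = -1376878751/369711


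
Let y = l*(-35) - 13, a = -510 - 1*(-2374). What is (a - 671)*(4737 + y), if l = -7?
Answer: 5928017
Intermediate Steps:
a = 1864 (a = -510 + 2374 = 1864)
y = 232 (y = -7*(-35) - 13 = 245 - 13 = 232)
(a - 671)*(4737 + y) = (1864 - 671)*(4737 + 232) = 1193*4969 = 5928017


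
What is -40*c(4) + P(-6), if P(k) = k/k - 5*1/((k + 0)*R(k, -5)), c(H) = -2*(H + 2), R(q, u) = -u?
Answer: 2887/6 ≈ 481.17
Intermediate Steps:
c(H) = -4 - 2*H (c(H) = -2*(2 + H) = -4 - 2*H)
P(k) = 1 - 1/k (P(k) = k/k - 5*1/(5*(k + 0)) = 1 - 5*1/(5*k) = 1 - 1/k)
-40*c(4) + P(-6) = -40*(-4 - 2*4) + (-1 - 6)/(-6) = -40*(-4 - 8) - ⅙*(-7) = -40*(-12) + 7/6 = 480 + 7/6 = 2887/6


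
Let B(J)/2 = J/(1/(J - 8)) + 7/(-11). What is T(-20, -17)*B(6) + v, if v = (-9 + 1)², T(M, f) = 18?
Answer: -4300/11 ≈ -390.91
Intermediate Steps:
v = 64 (v = (-8)² = 64)
B(J) = -14/11 + 2*J*(-8 + J) (B(J) = 2*(J/(1/(J - 8)) + 7/(-11)) = 2*(J/(1/(-8 + J)) + 7*(-1/11)) = 2*(J*(-8 + J) - 7/11) = 2*(-7/11 + J*(-8 + J)) = -14/11 + 2*J*(-8 + J))
T(-20, -17)*B(6) + v = 18*(-14/11 - 16*6 + 2*6²) + 64 = 18*(-14/11 - 96 + 2*36) + 64 = 18*(-14/11 - 96 + 72) + 64 = 18*(-278/11) + 64 = -5004/11 + 64 = -4300/11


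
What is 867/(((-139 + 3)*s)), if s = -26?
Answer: 51/208 ≈ 0.24519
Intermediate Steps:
867/(((-139 + 3)*s)) = 867/(((-139 + 3)*(-26))) = 867/((-136*(-26))) = 867/3536 = 867*(1/3536) = 51/208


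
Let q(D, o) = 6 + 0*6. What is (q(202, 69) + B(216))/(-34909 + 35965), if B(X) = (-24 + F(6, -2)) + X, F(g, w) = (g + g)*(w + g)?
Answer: 41/176 ≈ 0.23295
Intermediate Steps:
q(D, o) = 6 (q(D, o) = 6 + 0 = 6)
F(g, w) = 2*g*(g + w) (F(g, w) = (2*g)*(g + w) = 2*g*(g + w))
B(X) = 24 + X (B(X) = (-24 + 2*6*(6 - 2)) + X = (-24 + 2*6*4) + X = (-24 + 48) + X = 24 + X)
(q(202, 69) + B(216))/(-34909 + 35965) = (6 + (24 + 216))/(-34909 + 35965) = (6 + 240)/1056 = 246*(1/1056) = 41/176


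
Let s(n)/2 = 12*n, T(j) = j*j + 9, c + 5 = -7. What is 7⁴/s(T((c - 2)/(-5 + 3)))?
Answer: 2401/1392 ≈ 1.7249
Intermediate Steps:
c = -12 (c = -5 - 7 = -12)
T(j) = 9 + j² (T(j) = j² + 9 = 9 + j²)
s(n) = 24*n (s(n) = 2*(12*n) = 24*n)
7⁴/s(T((c - 2)/(-5 + 3))) = 7⁴/((24*(9 + ((-12 - 2)/(-5 + 3))²))) = 2401/((24*(9 + (-14/(-2))²))) = 2401/((24*(9 + (-14*(-½))²))) = 2401/((24*(9 + 7²))) = 2401/((24*(9 + 49))) = 2401/((24*58)) = 2401/1392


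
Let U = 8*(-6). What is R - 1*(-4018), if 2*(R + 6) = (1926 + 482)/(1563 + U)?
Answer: 6079384/1515 ≈ 4012.8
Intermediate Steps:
U = -48
R = -7886/1515 (R = -6 + ((1926 + 482)/(1563 - 48))/2 = -6 + (2408/1515)/2 = -6 + (2408*(1/1515))/2 = -6 + (½)*(2408/1515) = -6 + 1204/1515 = -7886/1515 ≈ -5.2053)
R - 1*(-4018) = -7886/1515 - 1*(-4018) = -7886/1515 + 4018 = 6079384/1515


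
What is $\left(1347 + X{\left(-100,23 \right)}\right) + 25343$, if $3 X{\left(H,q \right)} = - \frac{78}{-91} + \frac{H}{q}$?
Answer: $\frac{12890708}{483} \approx 26689.0$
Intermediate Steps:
$X{\left(H,q \right)} = \frac{2}{7} + \frac{H}{3 q}$ ($X{\left(H,q \right)} = \frac{- \frac{78}{-91} + \frac{H}{q}}{3} = \frac{\left(-78\right) \left(- \frac{1}{91}\right) + \frac{H}{q}}{3} = \frac{\frac{6}{7} + \frac{H}{q}}{3} = \frac{2}{7} + \frac{H}{3 q}$)
$\left(1347 + X{\left(-100,23 \right)}\right) + 25343 = \left(1347 + \left(\frac{2}{7} + \frac{1}{3} \left(-100\right) \frac{1}{23}\right)\right) + 25343 = \left(1347 + \left(\frac{2}{7} - \frac{100}{69}\right)\right) + 25343 = \left(1347 - \frac{562}{483}\right) + 25343 = \frac{650039}{483} + 25343 = \frac{12890708}{483}$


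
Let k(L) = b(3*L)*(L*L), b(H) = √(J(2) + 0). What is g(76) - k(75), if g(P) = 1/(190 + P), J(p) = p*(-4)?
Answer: 1/266 - 11250*I*√2 ≈ 0.0037594 - 15910.0*I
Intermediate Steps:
J(p) = -4*p
b(H) = 2*I*√2 (b(H) = √(-4*2 + 0) = √(-8 + 0) = √(-8) = 2*I*√2)
k(L) = 2*I*√2*L² (k(L) = (2*I*√2)*(L*L) = (2*I*√2)*L² = 2*I*√2*L²)
g(76) - k(75) = 1/(190 + 76) - 2*I*√2*75² = 1/266 - 2*I*√2*5625 = 1/266 - 11250*I*√2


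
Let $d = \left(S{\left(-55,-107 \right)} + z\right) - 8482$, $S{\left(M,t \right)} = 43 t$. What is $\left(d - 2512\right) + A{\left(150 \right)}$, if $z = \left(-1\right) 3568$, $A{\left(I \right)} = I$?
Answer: $-19013$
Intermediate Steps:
$z = -3568$
$d = -16651$ ($d = \left(43 \left(-107\right) - 3568\right) - 8482 = \left(-4601 - 3568\right) - 8482 = -8169 - 8482 = -16651$)
$\left(d - 2512\right) + A{\left(150 \right)} = \left(-16651 - 2512\right) + 150 = -19163 + 150 = -19013$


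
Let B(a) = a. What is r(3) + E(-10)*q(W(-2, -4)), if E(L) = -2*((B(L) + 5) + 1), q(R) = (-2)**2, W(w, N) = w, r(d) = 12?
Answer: 44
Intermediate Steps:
q(R) = 4
E(L) = -12 - 2*L (E(L) = -2*((L + 5) + 1) = -2*((5 + L) + 1) = -2*(6 + L) = -12 - 2*L)
r(3) + E(-10)*q(W(-2, -4)) = 12 + (-12 - 2*(-10))*4 = 12 + (-12 + 20)*4 = 12 + 8*4 = 12 + 32 = 44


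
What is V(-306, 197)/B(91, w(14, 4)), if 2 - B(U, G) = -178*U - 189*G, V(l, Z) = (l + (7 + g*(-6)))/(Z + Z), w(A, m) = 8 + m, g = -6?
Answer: -263/7276392 ≈ -3.6144e-5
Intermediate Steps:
V(l, Z) = (43 + l)/(2*Z) (V(l, Z) = (l + (7 - 6*(-6)))/(Z + Z) = (l + (7 + 36))/((2*Z)) = (l + 43)*(1/(2*Z)) = (43 + l)*(1/(2*Z)) = (43 + l)/(2*Z))
B(U, G) = 2 + 178*U + 189*G (B(U, G) = 2 - (-178*U - 189*G) = 2 - (-189*G - 178*U) = 2 + (178*U + 189*G) = 2 + 178*U + 189*G)
V(-306, 197)/B(91, w(14, 4)) = ((1/2)*(43 - 306)/197)/(2 + 178*91 + 189*(8 + 4)) = ((1/2)*(1/197)*(-263))/(2 + 16198 + 189*12) = -263/(394*(2 + 16198 + 2268)) = -263/394/18468 = -263/394*1/18468 = -263/7276392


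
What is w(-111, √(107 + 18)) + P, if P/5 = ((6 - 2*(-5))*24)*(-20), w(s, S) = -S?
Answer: -38400 - 5*√5 ≈ -38411.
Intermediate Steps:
P = -38400 (P = 5*(((6 - 2*(-5))*24)*(-20)) = 5*(((6 + 10)*24)*(-20)) = 5*((16*24)*(-20)) = 5*(384*(-20)) = 5*(-7680) = -38400)
w(-111, √(107 + 18)) + P = -√(107 + 18) - 38400 = -√125 - 38400 = -5*√5 - 38400 = -38400 - 5*√5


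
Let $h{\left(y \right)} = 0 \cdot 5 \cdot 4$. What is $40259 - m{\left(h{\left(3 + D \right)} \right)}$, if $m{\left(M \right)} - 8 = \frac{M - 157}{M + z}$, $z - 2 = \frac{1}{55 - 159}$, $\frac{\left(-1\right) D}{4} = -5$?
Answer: $\frac{8348285}{207} \approx 40330.0$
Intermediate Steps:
$D = 20$ ($D = \left(-4\right) \left(-5\right) = 20$)
$h{\left(y \right)} = 0$ ($h{\left(y \right)} = 0 \cdot 20 = 0$)
$z = \frac{207}{104}$ ($z = 2 + \frac{1}{55 - 159} = 2 + \frac{1}{-104} = 2 - \frac{1}{104} = \frac{207}{104} \approx 1.9904$)
$m{\left(M \right)} = 8 + \frac{-157 + M}{\frac{207}{104} + M}$ ($m{\left(M \right)} = 8 + \frac{M - 157}{M + \frac{207}{104}} = 8 + \frac{-157 + M}{\frac{207}{104} + M}$)
$40259 - m{\left(h{\left(3 + D \right)} \right)} = 40259 - \frac{8 \left(-1834 + 117 \cdot 0\right)}{207 + 104 \cdot 0} = 40259 - \frac{8 \left(-1834 + 0\right)}{207 + 0} = 40259 - 8 \cdot \frac{1}{207} \left(-1834\right) = 40259 - - \frac{14672}{207} = 40259 + \frac{14672}{207} = \frac{8348285}{207}$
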